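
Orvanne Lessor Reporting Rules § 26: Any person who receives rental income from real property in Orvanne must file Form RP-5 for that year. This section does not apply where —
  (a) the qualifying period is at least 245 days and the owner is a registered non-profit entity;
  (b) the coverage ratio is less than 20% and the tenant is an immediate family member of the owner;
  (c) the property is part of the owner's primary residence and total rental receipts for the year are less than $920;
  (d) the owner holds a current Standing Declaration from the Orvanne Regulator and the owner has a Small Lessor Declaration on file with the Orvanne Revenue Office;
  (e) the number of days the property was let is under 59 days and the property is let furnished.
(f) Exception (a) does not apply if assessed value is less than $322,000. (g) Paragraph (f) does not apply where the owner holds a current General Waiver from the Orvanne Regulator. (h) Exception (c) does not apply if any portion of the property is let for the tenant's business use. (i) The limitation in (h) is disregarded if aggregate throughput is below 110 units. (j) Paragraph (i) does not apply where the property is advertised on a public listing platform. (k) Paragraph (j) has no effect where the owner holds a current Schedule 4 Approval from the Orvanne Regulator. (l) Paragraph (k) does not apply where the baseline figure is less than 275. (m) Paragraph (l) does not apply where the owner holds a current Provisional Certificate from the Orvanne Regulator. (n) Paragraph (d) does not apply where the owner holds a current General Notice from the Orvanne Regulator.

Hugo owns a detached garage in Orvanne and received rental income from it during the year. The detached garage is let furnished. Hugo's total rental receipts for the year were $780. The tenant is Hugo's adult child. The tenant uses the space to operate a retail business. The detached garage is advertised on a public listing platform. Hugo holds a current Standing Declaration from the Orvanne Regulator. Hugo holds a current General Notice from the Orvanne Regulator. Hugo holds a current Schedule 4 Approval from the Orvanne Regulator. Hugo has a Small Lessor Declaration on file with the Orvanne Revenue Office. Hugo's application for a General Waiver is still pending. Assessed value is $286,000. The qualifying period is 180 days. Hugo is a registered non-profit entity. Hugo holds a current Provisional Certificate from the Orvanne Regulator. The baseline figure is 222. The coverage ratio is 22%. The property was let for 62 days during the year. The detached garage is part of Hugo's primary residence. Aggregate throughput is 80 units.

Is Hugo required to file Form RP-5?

Exception (a) does not apply: the qualifying period is 180 days, short of 245 days.
Exception (b) fails — the coverage ratio is 22%, not less than 20%.
Exception (c)'s conditions are all satisfied: the detached garage is part of the primary residence; total rental receipts for the year are $780, less than the $920 limit. Considering the limiting provisions: (h) would limit (c) — the space is let for business use — but (i) sets (h) aside: (i) is engaged — aggregate throughput is 80 units, below the 110 units limit. (j) applies (the property is publicly advertised), but yields to (k): (k) operates against (j): a current Schedule 4 Approval is held. (l) applies (the baseline figure is 222, less than the 275 limit), but yields to (m): (m) operates against (l): a current Provisional Certificate is held. (c) remains available.
Exception (d)'s conditions are all satisfied: a current Standing Declaration is held; a Small Lessor Declaration is on file. But: (n) is triggered — a current General Notice is held. Exception (d) does not apply.
Exception (e) fails — the number of days the property was let is 62 days, not under 59 days.

No — exception (c) applies; Hugo is not required to file Form RP-5.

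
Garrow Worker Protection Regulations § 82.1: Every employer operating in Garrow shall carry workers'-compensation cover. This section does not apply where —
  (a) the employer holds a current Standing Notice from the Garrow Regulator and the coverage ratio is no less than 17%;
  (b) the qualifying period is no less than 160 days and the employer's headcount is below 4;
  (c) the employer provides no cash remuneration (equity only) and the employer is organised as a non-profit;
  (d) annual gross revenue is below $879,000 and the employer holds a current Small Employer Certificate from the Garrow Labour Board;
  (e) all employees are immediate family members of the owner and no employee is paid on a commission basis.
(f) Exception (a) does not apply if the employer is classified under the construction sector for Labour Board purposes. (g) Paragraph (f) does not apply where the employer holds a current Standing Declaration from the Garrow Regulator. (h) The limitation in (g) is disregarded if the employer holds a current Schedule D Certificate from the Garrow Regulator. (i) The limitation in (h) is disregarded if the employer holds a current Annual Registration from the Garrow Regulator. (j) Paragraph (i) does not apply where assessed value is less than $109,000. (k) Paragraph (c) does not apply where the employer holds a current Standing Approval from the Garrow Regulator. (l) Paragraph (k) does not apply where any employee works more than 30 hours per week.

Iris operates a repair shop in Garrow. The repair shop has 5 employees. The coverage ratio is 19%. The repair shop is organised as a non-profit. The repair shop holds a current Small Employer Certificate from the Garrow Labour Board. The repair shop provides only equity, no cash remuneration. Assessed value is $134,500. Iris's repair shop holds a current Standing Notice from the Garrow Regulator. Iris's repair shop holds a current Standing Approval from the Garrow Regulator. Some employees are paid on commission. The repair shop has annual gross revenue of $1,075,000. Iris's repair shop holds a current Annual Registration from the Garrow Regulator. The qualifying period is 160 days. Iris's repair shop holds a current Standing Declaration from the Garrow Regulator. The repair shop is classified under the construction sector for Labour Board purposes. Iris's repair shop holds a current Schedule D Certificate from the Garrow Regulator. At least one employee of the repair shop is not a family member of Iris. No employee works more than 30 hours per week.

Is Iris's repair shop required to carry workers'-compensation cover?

No — exception (a) applies; Iris's repair shop is not required to carry workers'-compensation cover.

Exception (a): a current Standing Notice is held; the coverage ratio is 19%, meeting the 17% threshold — every condition holds. As to paragraphs (f)–(j): (f) would limit (a) — the repair shop is classified under the construction sector — but (g) sets (f) aside: (g) operates against (f): a current Standing Declaration is held. (h) would limit (g) — a current Schedule D Certificate is held — but (i) sets (h) aside: (i) operates — a current Annual Registration is held. (j), which would lift (i), does not operate here — assessed value is $134,500, not less than $109,000. So (a) applies.
Exception (b) does not apply: the employer's headcount is 5, not below 4.
Exception (c)'s conditions are all satisfied: remuneration is equity-only; the employer is a non-profit. However, paragraphs (k)–(l) must be considered: (k) is engaged — a current Standing Approval is held. (l) is not triggered (no employee exceeds 30 hours/week), so (k) stands. Exception (c) does not apply.
Exception (d) does not apply: annual gross revenue is $1,075,000, not below $879,000.
Exception (e) requires that all employees are immediate family members of the owner; but at least one employee is not a family member, so (e) is unavailable.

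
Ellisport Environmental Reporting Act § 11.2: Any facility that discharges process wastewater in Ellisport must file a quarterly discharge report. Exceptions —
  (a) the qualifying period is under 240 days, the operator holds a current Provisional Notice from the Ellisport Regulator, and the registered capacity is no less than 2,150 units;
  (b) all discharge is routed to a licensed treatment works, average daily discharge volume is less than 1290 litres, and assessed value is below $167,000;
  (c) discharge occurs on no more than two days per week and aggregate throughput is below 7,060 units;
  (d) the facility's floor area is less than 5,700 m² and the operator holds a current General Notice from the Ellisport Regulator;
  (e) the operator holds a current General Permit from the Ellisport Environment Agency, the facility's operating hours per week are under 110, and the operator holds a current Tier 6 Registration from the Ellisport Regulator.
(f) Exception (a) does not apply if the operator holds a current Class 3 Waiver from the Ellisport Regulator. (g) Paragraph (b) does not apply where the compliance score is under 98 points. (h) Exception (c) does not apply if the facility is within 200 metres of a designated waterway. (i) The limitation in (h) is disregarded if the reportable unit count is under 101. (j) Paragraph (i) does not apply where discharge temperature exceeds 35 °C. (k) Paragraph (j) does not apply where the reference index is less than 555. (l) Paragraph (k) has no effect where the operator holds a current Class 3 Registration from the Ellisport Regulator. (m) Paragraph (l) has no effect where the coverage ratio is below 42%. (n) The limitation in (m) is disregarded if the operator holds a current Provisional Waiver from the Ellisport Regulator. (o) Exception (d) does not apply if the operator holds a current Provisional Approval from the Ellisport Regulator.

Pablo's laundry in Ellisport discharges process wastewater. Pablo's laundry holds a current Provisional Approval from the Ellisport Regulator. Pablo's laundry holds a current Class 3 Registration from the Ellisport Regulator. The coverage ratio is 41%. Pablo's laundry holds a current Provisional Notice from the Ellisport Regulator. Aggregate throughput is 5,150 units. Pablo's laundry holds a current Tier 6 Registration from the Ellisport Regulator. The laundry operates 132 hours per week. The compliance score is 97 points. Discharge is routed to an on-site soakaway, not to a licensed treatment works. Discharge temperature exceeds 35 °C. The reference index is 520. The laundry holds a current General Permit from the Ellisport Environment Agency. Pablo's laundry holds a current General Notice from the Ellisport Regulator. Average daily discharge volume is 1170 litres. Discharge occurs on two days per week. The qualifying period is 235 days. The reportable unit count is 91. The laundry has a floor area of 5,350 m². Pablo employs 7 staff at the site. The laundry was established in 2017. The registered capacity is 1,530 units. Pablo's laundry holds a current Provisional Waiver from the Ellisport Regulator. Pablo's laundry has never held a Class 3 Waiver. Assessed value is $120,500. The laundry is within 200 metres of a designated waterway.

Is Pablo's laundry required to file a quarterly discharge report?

Yes — Pablo's laundry must file a quarterly discharge report.

Exception (a) fails — the registered capacity is 1,530 units, short of 2,150 units.
Exception (b) does not apply: discharge is not routed to a licensed treatment works.
Exception (c)'s conditions are all satisfied: discharge occurs on no more than two days per week; aggregate throughput is 5,150 units, below the 7,060 units limit. But applying paragraphs (h)–(n): (h) operates against (c): the laundry is within 200 m of a designated waterway. (i) operates (the reportable unit count is 91, under the 101 limit), but is displaced by (j): (j) operates against (i): discharge temperature exceeds 35 °C. (k) would limit (j) — the reference index is 520, less than the 555 limit — but (l) sets (k) aside: (l) operates — a current Class 3 Registration is held. (m) operates (the coverage ratio is 41%, below the 42% limit), but is set aside by (n): (n) operates — a current Provisional Waiver is held. So (c) is unavailable.
Exception (d) is satisfied on its face — the facility's floor area is 5,350 m², less than the 5,700 m² limit; a current General Notice is held. However, paragraph (o) must be considered: (o) operates — a current Provisional Approval is held. (d) is therefore removed.
Exception (e) does not apply: the facility's operating hours per week are 132, not under 110.
No exception applies. The general rule governs.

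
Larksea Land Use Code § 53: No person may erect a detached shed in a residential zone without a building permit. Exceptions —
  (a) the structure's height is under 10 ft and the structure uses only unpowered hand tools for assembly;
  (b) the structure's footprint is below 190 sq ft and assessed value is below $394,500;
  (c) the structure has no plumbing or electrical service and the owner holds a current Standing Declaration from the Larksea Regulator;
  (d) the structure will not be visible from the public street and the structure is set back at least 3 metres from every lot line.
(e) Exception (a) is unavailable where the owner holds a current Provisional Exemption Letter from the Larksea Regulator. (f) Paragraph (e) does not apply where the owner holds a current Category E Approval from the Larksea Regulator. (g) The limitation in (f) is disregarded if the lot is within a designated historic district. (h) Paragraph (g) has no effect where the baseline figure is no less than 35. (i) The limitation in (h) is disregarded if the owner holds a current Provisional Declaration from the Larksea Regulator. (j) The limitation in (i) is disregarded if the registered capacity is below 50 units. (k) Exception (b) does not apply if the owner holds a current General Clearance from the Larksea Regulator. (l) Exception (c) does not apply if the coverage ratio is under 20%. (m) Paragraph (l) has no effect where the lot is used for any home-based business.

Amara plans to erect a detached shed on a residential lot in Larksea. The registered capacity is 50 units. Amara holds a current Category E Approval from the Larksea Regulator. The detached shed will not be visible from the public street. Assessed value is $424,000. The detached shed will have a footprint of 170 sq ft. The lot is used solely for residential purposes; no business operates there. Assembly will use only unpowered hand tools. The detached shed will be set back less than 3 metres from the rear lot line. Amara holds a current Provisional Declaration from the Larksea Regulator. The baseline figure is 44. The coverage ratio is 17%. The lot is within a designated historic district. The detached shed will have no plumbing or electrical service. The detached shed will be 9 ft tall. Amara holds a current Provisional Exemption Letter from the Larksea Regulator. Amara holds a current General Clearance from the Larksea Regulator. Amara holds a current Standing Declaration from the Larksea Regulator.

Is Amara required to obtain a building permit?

Yes — Amara must obtain a building permit.

Exception (a): the structure's height is 9 ft, under the 10 ft limit; assembly uses only hand tools — every condition holds. But: (e) operates against (a): a current Provisional Exemption Letter is held. (f) would limit (e) — a current Category E Approval is held — but (g) sets (f) aside: (g) is triggered — the lot is in a historic district. (h) would limit (g) — the baseline figure is 44, meeting the 35 threshold — but (i) sets (h) aside: (i) operates against (h): a current Provisional Declaration is held. (j), which would lift (i), is not engaged — the registered capacity is 50 units, not below 50 units. So (a) is unavailable.
Exception (b) requires that assessed value is below $394,500; but assessed value is $424,000, not below $394,500, so (b) is unavailable.
Exception (c) is satisfied on its face — there is no plumbing or electrical service; a current Standing Declaration is held. But: (l) applies — the coverage ratio is 17%, under the 20% limit. (m), which would lift (l), is inapplicable — the lot is solely residential. Exception (c) does not apply.
Exception (d) fails — the rear setback is under 3 m.
Every exception is unavailable, so the rule governs.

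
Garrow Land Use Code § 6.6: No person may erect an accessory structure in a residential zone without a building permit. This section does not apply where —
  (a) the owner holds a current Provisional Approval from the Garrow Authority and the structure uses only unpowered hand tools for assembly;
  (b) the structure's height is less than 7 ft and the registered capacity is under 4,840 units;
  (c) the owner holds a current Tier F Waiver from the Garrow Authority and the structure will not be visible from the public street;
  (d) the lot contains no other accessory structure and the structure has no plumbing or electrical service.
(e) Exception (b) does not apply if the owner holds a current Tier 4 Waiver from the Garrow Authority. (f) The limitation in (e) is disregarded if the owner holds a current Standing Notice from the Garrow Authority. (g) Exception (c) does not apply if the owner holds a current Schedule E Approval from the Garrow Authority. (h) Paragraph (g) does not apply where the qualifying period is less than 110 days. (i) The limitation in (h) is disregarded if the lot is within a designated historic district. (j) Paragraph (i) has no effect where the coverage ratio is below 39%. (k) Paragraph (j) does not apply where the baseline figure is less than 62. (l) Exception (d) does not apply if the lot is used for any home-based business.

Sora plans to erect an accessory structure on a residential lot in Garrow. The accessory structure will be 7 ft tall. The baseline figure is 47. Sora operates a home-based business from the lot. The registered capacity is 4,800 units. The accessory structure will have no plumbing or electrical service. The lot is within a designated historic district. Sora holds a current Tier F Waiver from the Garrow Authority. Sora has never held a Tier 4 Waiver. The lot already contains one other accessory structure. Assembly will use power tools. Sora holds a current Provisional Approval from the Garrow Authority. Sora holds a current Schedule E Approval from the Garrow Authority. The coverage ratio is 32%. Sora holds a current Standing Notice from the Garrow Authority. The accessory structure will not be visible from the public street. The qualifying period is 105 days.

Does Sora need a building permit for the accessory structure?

Yes — Sora must obtain a building permit.

Exception (a) requires that the structure uses only unpowered hand tools for assembly; but assembly uses power tools, so (a) is unavailable.
Exception (b) requires that the structure's height is less than 7 ft; but the structure's height is 7 ft, not less than 7 ft, so (b) is unavailable.
Exception (c)'s conditions are all satisfied: a current Tier F Waiver is held; the structure will not be visible from the street. However, paragraphs (g)–(k) must be considered: (g) operates — a current Schedule E Approval is held. (h) would limit (g) — the qualifying period is 105 days, less than the 110 days limit — but (i) sets (h) aside: (i) applies — the lot is in a historic district. (j) would limit (i) — the coverage ratio is 32%, below the 39% limit — but (k) sets (j) aside: (k) is engaged — the baseline figure is 47, less than the 62 limit. So (c) is unavailable.
Exception (d) requires that the lot contains no other accessory structure; but the lot already has another accessory structure, so (d) is unavailable.
No exception is made out. Sora falls within the general rule.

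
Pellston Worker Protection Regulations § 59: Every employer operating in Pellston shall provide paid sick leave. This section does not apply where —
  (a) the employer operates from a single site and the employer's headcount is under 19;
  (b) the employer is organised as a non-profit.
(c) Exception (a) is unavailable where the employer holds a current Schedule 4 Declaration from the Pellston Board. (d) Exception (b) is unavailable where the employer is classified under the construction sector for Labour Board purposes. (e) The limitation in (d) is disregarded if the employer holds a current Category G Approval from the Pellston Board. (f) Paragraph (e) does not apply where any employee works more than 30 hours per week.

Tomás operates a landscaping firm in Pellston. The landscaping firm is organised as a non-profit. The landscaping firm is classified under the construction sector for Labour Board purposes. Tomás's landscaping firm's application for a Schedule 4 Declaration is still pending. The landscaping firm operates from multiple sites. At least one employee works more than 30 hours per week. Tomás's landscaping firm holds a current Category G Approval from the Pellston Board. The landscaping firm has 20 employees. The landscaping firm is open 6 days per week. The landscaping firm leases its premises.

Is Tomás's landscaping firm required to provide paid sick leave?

Exception (a) requires that the employer operates from a single site; but the employer operates from multiple sites, so (a) is unavailable.
Exception (b)'s conditions are all satisfied: the employer is a non-profit. However, paragraphs (d)–(f) must be considered: (d) operates against (b): the landscaping firm is classified under the construction sector. (e) applies (a current Category G Approval is held), but is set aside by (f): (f) is triggered — at least one employee exceeds 30 hours/week. (b) is therefore removed.
No exception displaces § 59.

Yes — Tomás's landscaping firm must provide paid sick leave.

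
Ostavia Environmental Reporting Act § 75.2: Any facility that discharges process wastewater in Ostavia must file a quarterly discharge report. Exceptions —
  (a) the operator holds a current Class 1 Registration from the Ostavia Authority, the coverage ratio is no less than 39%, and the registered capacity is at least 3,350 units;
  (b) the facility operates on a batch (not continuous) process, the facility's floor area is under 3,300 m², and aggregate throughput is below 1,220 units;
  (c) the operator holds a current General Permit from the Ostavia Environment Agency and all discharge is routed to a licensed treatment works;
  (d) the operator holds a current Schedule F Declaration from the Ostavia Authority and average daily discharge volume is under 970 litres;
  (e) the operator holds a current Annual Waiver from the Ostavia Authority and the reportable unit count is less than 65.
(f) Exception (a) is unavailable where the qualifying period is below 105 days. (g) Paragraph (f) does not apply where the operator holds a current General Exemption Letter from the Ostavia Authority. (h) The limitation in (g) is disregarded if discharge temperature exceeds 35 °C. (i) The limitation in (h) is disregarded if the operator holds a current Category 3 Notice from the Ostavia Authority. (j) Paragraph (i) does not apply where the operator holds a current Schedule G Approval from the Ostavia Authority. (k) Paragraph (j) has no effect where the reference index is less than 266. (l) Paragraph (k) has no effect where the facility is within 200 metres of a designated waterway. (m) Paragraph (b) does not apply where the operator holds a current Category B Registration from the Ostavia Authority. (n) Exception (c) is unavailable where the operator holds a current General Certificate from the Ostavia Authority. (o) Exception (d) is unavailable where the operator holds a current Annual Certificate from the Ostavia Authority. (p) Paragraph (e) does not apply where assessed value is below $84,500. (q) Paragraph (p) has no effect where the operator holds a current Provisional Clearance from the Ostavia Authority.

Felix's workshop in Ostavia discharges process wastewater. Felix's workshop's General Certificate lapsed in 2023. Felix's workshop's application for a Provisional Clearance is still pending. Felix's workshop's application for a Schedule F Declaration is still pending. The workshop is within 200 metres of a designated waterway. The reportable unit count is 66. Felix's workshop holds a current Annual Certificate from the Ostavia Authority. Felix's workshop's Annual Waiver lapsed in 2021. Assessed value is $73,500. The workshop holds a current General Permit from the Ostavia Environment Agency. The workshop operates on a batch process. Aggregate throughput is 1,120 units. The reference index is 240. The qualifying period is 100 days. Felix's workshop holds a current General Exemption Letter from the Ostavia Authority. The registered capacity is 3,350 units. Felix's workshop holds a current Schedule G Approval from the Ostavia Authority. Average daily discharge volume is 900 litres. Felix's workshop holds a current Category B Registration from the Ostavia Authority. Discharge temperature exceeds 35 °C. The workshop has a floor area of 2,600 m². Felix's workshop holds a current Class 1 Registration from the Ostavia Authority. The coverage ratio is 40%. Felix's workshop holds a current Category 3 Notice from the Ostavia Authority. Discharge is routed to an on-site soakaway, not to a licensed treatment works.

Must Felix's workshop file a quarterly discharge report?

Exception (a) is satisfied on its face — a current Class 1 Registration is held; the coverage ratio is 40%, meeting the 39% threshold; the registered capacity is 3,350 units, meeting the 3,350 units threshold. But: (f) is engaged — the qualifying period is 100 days, below the 105 days limit. (g) would limit (f) — a current General Exemption Letter is held — but (h) sets (g) aside: (h) is triggered — discharge temperature exceeds 35 °C. (i) is triggered (a current Category 3 Notice is held), but is overridden by (j): (j) operates against (i): a current Schedule G Approval is held. (k) applies (the reference index is 240, less than the 266 limit), but is set aside by (l): (l) is engaged — the workshop is within 200 m of a designated waterway. (a) is therefore removed.
Exception (b)'s conditions are all satisfied: the facility operates on a batch process; the facility's floor area is 2,600 m², under the 3,300 m² limit; aggregate throughput is 1,120 units, below the 1,220 units limit. But applying paragraph (m): (m) operates against (b): a current Category B Registration is held. (b) is therefore removed.
Exception (c) fails — discharge is not routed to a licensed treatment works.
Exception (d) requires that the operator holds a current Schedule F Declaration from the Ostavia Authority; but the Schedule F Declaration is not current, so (d) is unavailable.
Exception (e) fails — the Annual Waiver is not current.
None of the exceptions is available; § 75.2 applies in full.

Yes — Felix's workshop must file a quarterly discharge report.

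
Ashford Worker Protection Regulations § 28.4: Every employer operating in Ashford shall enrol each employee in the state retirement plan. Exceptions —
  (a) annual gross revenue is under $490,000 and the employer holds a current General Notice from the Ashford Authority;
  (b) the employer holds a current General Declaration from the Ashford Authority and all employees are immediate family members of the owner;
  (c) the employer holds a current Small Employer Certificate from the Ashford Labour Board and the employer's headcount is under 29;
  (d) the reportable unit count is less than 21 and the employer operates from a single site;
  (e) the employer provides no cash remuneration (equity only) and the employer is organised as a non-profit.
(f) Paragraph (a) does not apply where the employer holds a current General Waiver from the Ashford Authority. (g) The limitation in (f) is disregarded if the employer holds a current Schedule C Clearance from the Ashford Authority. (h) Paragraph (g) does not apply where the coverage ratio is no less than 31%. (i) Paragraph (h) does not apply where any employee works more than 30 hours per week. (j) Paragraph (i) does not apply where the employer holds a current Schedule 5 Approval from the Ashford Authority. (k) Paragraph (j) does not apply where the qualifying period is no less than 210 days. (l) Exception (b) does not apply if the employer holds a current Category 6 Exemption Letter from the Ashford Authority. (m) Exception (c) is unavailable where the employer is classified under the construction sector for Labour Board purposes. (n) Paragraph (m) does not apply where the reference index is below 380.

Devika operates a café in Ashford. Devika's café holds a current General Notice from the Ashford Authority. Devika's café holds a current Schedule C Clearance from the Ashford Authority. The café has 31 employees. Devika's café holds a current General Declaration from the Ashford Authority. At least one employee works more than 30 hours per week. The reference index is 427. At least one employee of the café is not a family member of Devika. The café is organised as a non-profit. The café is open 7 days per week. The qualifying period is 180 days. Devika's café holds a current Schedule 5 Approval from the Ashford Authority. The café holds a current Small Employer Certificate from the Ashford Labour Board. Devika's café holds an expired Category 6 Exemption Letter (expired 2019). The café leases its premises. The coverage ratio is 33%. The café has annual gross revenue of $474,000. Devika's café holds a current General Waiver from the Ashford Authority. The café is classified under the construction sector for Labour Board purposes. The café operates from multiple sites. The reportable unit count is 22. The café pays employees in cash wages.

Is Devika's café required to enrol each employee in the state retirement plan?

Exception (a)'s conditions are all satisfied: annual gross revenue is $474,000, under the $490,000 limit; a current General Notice is held. Turning to paragraphs (f)–(k): (f) is triggered — a current General Waiver is held. (g) is engaged (a current Schedule C Clearance is held), but is itself disapplied by (h): (h) is triggered — the coverage ratio is 33%, meeting the 31% threshold. (i) is engaged (at least one employee exceeds 30 hours/week), but is itself disapplied by (j): (j) is triggered — a current Schedule 5 Approval is held. (k) is not triggered (the qualifying period is 180 days, short of 210 days), so (j) stands. So (a) is unavailable.
Exception (b) does not apply: at least one employee is not a family member.
Exception (c) requires that the employer's headcount is under 29; but the employer's headcount is 31, not under 29, so (c) is unavailable.
Exception (d) does not apply: the reportable unit count is 22, not less than 21.
Exception (e) requires that the employer provides no cash remuneration (equity only); but employees are paid cash wages, so (e) is unavailable.
No exception is made out. Devika's café falls within the general rule.

Yes — Devika's café must enrol each employee in the state retirement plan.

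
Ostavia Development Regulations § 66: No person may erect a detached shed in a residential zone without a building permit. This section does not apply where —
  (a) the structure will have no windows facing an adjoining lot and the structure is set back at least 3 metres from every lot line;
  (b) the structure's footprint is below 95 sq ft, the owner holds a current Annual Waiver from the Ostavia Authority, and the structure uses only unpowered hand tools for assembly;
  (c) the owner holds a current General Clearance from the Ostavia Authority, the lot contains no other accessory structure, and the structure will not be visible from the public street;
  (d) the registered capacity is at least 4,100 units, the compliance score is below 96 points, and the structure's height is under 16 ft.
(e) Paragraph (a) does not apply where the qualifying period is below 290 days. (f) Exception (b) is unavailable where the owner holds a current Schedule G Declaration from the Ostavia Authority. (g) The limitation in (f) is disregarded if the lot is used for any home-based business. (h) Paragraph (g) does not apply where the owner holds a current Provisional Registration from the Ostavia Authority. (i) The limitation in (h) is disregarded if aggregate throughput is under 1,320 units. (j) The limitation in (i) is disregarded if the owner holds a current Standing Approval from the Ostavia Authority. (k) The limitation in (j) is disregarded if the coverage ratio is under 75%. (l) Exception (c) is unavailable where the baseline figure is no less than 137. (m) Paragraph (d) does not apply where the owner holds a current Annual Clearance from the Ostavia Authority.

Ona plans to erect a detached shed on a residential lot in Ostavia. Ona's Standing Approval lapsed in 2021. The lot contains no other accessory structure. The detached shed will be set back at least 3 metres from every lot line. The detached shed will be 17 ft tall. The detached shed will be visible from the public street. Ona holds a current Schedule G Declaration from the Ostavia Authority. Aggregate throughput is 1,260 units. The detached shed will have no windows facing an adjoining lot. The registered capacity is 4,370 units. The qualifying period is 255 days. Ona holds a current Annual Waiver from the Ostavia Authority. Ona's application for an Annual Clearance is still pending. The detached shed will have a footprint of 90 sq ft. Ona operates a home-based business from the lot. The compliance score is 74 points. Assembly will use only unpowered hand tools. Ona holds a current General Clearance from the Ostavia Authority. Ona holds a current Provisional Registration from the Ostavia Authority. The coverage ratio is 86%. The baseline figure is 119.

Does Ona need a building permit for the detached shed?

No — exception (b) applies; Ona does not need a building permit.

Exception (a) is satisfied on its face — no windows face an adjoining lot; the setback is at least 3 m on every side. Turning to paragraph (e): (e) applies — the qualifying period is 255 days, below the 290 days limit. So (a) is unavailable.
All of (b)'s requirements are met (the structure's footprint is 90 sq ft, below the 95 sq ft limit; a current Annual Waiver is held; assembly uses only hand tools). Applying paragraphs (f)–(k): (f) is triggered (a current Schedule G Declaration is held), but is set aside by (g): (g) operates against (f): a home-based business operates on the lot. (h) is engaged (a current Provisional Registration is held), but is itself disapplied by (i): (i) operates against (h): aggregate throughput is 1,260 units, under the 1,320 units limit. (j) does not operate here (the Standing Approval is not current), so (i) stands. So (b) applies.
Exception (c) requires that the structure will not be visible from the public street; but the structure will be visible from the street, so (c) is unavailable.
Exception (d) does not apply: the structure's height is 17 ft, not under 16 ft.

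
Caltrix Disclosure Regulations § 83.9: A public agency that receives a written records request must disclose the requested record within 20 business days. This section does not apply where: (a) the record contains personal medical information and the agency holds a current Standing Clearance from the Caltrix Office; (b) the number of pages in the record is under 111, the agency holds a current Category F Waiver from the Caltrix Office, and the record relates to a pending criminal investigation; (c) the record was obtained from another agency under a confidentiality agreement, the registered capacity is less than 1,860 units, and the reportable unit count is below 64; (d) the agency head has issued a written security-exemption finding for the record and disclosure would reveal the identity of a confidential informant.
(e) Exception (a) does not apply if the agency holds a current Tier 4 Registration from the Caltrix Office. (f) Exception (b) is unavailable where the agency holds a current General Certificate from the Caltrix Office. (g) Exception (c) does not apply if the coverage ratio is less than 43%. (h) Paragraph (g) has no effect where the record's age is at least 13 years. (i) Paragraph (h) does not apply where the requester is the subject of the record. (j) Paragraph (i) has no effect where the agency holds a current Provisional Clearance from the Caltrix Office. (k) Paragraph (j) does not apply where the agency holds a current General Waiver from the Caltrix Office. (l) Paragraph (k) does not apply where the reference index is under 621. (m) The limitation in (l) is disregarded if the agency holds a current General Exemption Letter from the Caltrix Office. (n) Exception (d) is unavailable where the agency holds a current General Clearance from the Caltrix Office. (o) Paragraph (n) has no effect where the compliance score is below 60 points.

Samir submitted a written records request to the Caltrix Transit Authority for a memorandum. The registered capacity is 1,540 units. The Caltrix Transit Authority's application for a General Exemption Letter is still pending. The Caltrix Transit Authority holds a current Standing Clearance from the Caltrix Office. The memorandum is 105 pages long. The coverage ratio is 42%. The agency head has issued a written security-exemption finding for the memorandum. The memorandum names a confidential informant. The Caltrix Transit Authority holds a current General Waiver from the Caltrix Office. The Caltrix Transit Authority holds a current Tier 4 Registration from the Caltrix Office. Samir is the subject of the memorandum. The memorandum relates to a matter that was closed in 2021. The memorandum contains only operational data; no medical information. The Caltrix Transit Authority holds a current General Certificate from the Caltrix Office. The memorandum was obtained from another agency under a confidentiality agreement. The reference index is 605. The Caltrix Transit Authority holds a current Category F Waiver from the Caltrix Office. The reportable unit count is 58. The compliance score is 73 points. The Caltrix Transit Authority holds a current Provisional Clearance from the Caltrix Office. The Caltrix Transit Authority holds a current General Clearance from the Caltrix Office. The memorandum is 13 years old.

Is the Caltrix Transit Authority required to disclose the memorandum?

Exception (a) requires that the record contains personal medical information; but the memorandum contains only operational data, so (a) is unavailable.
Exception (b) does not apply: the memorandum relates to a closed matter.
Exception (c) is satisfied on its face — the memorandum was obtained under a confidentiality agreement; the registered capacity is 1,540 units, less than the 1,860 units limit; the reportable unit count is 58, below the 64 limit. As to paragraphs (g)–(m): (g) would limit (c) — the coverage ratio is 42%, less than the 43% limit — but (h) sets (g) aside: (h) operates against (g): the record's age is 13 years, meeting the 13 years threshold. (i) operates (Samir is the subject of the memorandum), but is set aside by (j): (j) operates against (i): a current Provisional Clearance is held. (k) is engaged (a current General Waiver is held), but yields to (l): (l) is triggered — the reference index is 605, under the 621 limit. (m), which would lift (l), is not engaged — the General Exemption Letter is not current. Exception (c) stands.
Exception (d): a written security-exemption finding has been issued; the memorandum names a confidential informant — every condition holds. However, paragraphs (n)–(o) must be considered: (n) is engaged — a current General Clearance is held. (o), which would lift (n), does not operate here — the compliance score is 73 points, not below 60 points. (d) is therefore removed.

No — exception (c) applies; the Caltrix Transit Authority is not required to disclose the memorandum.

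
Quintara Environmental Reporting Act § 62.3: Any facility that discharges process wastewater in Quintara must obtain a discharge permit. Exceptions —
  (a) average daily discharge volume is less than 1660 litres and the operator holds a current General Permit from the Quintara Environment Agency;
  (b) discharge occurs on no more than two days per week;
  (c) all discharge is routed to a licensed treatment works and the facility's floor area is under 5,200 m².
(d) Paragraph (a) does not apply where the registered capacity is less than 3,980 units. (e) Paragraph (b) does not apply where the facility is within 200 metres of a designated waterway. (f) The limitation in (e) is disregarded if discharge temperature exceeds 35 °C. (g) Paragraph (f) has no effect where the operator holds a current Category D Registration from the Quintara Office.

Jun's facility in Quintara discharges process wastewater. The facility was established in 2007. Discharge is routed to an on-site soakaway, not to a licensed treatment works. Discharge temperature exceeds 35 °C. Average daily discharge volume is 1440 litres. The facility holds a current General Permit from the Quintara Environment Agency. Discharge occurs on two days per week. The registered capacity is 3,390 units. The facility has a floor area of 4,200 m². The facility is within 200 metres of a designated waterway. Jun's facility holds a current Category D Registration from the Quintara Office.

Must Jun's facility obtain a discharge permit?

Yes — Jun's facility must obtain a discharge permit.

Exception (a): average daily discharge volume is 1440 litres, less than the 1660 litres limit; a current General Permit is held — every condition holds. Turning to paragraph (d): (d) applies — the registered capacity is 3,390 units, less than the 3,980 units limit. So (a) is unavailable.
Exception (b) is satisfied on its face — discharge occurs on no more than two days per week. But applying paragraphs (e)–(g): (e) operates — the facility is within 200 m of a designated waterway. (f) would limit (e) — discharge temperature exceeds 35 °C — but (g) sets (f) aside: (g) is engaged — a current Category D Registration is held. (b) is therefore removed.
Exception (c) does not apply: discharge is not routed to a licensed treatment works.
No exception applies. The general rule governs.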